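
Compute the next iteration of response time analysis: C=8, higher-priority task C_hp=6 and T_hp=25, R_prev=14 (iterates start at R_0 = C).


R_next = C + ceil(R_prev / T_hp) * C_hp
ceil(14 / 25) = ceil(0.56) = 1
Interference = 1 * 6 = 6
R_next = 8 + 6 = 14
R_next = R_prev, so the iteration has converged (response time = 14).

14


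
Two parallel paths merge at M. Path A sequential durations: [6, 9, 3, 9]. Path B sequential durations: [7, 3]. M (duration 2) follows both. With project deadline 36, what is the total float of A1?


Forward pass: ES(A1) = sum of predecessors on chain A = 0
EF = ES + duration = 0 + 6 = 6
Backward pass: LF(M) = deadline = 36; LS(M) = 36 - 2 = 34
LF(A1) = LS(M) - sum(successors on chain A) = 34 - 21 = 13
LS = LF - duration = 13 - 6 = 7
Total float = LS - ES = 7 - 0 = 7

7


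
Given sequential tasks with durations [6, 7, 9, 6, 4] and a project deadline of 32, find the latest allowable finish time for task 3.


LF(activity 3) = deadline - sum of successor durations
Successors: activities 4 through 5 with durations [6, 4]
Sum of successor durations = 10
LF = 32 - 10 = 22

22


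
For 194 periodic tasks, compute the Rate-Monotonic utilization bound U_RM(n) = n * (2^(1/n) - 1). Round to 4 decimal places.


Compute 2^(1/194) = 1.0035793141
Subtract 1: 1.0035793141 - 1 = 0.0035793141
Multiply by n: 194 * 0.0035793141 = 0.6943869354
Round to 4 dp: 0.6944

0.6944


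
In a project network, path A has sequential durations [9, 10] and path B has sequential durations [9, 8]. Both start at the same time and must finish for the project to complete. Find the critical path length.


Path A total = 9 + 10 = 19
Path B total = 9 + 8 = 17
Critical path = longest path = max(19, 17) = 19

19


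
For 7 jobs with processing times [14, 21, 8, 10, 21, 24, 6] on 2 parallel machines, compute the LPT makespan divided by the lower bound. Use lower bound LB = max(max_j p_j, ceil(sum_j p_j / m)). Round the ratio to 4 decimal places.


LPT order: [24, 21, 21, 14, 10, 8, 6]
Machine loads after assignment: [54, 50]
LPT makespan = 54
Lower bound = max(max_job, ceil(total/2)) = max(24, 52) = 52
Ratio = 54 / 52 = 1.0385

1.0385


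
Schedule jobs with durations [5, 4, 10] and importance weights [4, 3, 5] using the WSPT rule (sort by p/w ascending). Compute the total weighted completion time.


Compute p/w ratios and sort ascending (WSPT): [(5, 4), (4, 3), (10, 5)]
Compute weighted completion times:
  Job (p=5,w=4): C=5, w*C=4*5=20
  Job (p=4,w=3): C=9, w*C=3*9=27
  Job (p=10,w=5): C=19, w*C=5*19=95
Total weighted completion time = 142

142


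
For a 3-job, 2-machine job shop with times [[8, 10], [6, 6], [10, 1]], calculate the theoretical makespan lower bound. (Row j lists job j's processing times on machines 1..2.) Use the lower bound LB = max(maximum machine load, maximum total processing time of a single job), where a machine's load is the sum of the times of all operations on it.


Machine loads:
  Machine 1: 8 + 6 + 10 = 24
  Machine 2: 10 + 6 + 1 = 17
Max machine load = 24
Job totals:
  Job 1: 18
  Job 2: 12
  Job 3: 11
Max job total = 18
Lower bound = max(24, 18) = 24

24


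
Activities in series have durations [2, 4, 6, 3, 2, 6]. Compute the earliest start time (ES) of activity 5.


Activity 5 starts after activities 1 through 4 complete.
Predecessor durations: [2, 4, 6, 3]
ES = 2 + 4 + 6 + 3 = 15

15


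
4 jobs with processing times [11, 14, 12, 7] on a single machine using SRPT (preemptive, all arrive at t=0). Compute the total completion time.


Since all jobs arrive at t=0, SRPT equals SPT ordering.
SPT order: [7, 11, 12, 14]
Completion times:
  Job 1: p=7, C=7
  Job 2: p=11, C=18
  Job 3: p=12, C=30
  Job 4: p=14, C=44
Total completion time = 7 + 18 + 30 + 44 = 99

99


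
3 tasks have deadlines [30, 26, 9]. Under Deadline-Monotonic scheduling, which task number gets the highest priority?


Sort tasks by relative deadline (ascending):
  Task 3: deadline = 9
  Task 2: deadline = 26
  Task 1: deadline = 30
Priority order (highest first): [3, 2, 1]
Highest priority task = 3

3


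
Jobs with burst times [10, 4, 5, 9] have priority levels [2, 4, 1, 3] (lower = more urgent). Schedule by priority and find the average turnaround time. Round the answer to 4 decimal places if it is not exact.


Sort by priority (ascending = highest first):
Order: [(1, 5), (2, 10), (3, 9), (4, 4)]
Completion times:
  Priority 1, burst=5, C=5
  Priority 2, burst=10, C=15
  Priority 3, burst=9, C=24
  Priority 4, burst=4, C=28
Average turnaround = 72/4 = 18.0

18.0


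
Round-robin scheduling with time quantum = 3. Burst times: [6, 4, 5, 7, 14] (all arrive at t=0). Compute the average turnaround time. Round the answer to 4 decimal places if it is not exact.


Time quantum = 3
Execution trace:
  J1 runs 3 units, time = 3
  J2 runs 3 units, time = 6
  J3 runs 3 units, time = 9
  J4 runs 3 units, time = 12
  J5 runs 3 units, time = 15
  J1 runs 3 units, time = 18
  J2 runs 1 units, time = 19
  J3 runs 2 units, time = 21
  J4 runs 3 units, time = 24
  J5 runs 3 units, time = 27
  J4 runs 1 units, time = 28
  J5 runs 3 units, time = 31
  J5 runs 3 units, time = 34
  J5 runs 2 units, time = 36
Finish times: [18, 19, 21, 28, 36]
Average turnaround = 122/5 = 24.4

24.4


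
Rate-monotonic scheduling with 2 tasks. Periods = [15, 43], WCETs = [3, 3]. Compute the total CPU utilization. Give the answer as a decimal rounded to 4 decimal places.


Compute individual utilizations (exact fractions):
  Task 1: C/T = 3/15 = 1/5 (approx. 0.2)
  Task 2: C/T = 3/43 (approx. 0.0698)
Total utilization U = 1/5 + 3/43 = 58/215
Rounded to 4 decimal places: U = 0.2698
RM (Liu & Layland) bound for 2 tasks = 0.828427; compare with U = 58/215 (approx. 0.269767)
U <= bound, so schedulable by RM sufficient condition.

0.2698


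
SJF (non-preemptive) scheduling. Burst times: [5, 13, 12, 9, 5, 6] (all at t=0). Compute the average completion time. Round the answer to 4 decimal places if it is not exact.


SJF order (ascending): [5, 5, 6, 9, 12, 13]
Completion times:
  Job 1: burst=5, C=5
  Job 2: burst=5, C=10
  Job 3: burst=6, C=16
  Job 4: burst=9, C=25
  Job 5: burst=12, C=37
  Job 6: burst=13, C=50
Average completion = 143/6 = 23.8333

23.8333


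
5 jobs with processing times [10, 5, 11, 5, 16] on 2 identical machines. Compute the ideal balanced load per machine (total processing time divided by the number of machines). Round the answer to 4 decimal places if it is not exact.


Total processing time = 10 + 5 + 11 + 5 + 16 = 47
Number of machines = 2
Ideal balanced load = 47 / 2 = 23.5

23.5


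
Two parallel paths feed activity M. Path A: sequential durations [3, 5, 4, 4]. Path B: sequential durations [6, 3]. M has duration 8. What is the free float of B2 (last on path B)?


ES(B2) = sum of predecessors on chain B = 6
EF(B2) = ES + duration = 6 + 3 = 9
Successor of B2 is M. ES(M) = max(sum(A), sum(B)) = max(16, 9) = 16
Free float = ES(successor) - EF(current) = 16 - 9 = 7

7


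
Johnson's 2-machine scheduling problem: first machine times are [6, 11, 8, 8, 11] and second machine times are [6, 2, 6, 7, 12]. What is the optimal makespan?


Apply Johnson's rule:
  Group 1 (a <= b): [(1, 6, 6), (5, 11, 12)]
  Group 2 (a > b): [(4, 8, 7), (3, 8, 6), (2, 11, 2)]
Optimal job order: [1, 5, 4, 3, 2]
Schedule:
  Job 1: M1 done at 6, M2 done at 12
  Job 5: M1 done at 17, M2 done at 29
  Job 4: M1 done at 25, M2 done at 36
  Job 3: M1 done at 33, M2 done at 42
  Job 2: M1 done at 44, M2 done at 46
Makespan = 46

46


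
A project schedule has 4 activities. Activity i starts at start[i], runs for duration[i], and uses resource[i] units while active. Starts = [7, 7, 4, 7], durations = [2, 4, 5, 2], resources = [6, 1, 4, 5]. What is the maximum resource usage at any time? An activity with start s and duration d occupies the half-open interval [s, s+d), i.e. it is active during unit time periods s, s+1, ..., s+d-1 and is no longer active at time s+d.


Each activity i is active on [start_i, start_i + duration_i).
Compute total resource usage per time slot:
  t=0: active resources = [], total = 0
  t=1: active resources = [], total = 0
  t=2: active resources = [], total = 0
  t=3: active resources = [], total = 0
  t=4: active resources = [4], total = 4
  t=5: active resources = [4], total = 4
  t=6: active resources = [4], total = 4
  t=7: active resources = [6, 1, 4, 5], total = 16
  t=8: active resources = [6, 1, 4, 5], total = 16
  t=9: active resources = [1], total = 1
  t=10: active resources = [1], total = 1
Peak resource demand = 16

16


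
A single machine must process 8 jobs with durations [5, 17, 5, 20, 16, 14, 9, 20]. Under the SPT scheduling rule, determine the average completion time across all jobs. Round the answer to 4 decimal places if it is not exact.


Sort jobs by processing time (SPT order): [5, 5, 9, 14, 16, 17, 20, 20]
Compute completion times sequentially:
  Job 1: processing = 5, completes at 5
  Job 2: processing = 5, completes at 10
  Job 3: processing = 9, completes at 19
  Job 4: processing = 14, completes at 33
  Job 5: processing = 16, completes at 49
  Job 6: processing = 17, completes at 66
  Job 7: processing = 20, completes at 86
  Job 8: processing = 20, completes at 106
Sum of completion times = 374
Average completion time = 374/8 = 46.75

46.75


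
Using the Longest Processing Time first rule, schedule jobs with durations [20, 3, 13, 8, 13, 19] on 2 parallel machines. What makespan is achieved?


Sort jobs in decreasing order (LPT): [20, 19, 13, 13, 8, 3]
Assign each job to the least loaded machine:
  Machine 1: jobs [20, 13, 3], load = 36
  Machine 2: jobs [19, 13, 8], load = 40
Makespan = max load = 40

40


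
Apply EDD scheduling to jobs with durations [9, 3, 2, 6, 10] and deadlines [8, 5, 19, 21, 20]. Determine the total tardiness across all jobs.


Sort by due date (EDD order): [(3, 5), (9, 8), (2, 19), (10, 20), (6, 21)]
Compute completion times and tardiness:
  Job 1: p=3, d=5, C=3, tardiness=max(0,3-5)=0
  Job 2: p=9, d=8, C=12, tardiness=max(0,12-8)=4
  Job 3: p=2, d=19, C=14, tardiness=max(0,14-19)=0
  Job 4: p=10, d=20, C=24, tardiness=max(0,24-20)=4
  Job 5: p=6, d=21, C=30, tardiness=max(0,30-21)=9
Total tardiness = 17

17


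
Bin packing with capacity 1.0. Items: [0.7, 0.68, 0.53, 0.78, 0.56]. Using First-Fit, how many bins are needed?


Place items sequentially using First-Fit:
  Item 0.7 -> new Bin 1
  Item 0.68 -> new Bin 2
  Item 0.53 -> new Bin 3
  Item 0.78 -> new Bin 4
  Item 0.56 -> new Bin 5
Total bins used = 5

5


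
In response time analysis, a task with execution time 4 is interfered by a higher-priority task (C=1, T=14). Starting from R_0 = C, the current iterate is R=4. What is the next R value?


R_next = C + ceil(R_prev / T_hp) * C_hp
ceil(4 / 14) = ceil(0.2857) = 1
Interference = 1 * 1 = 1
R_next = 4 + 1 = 5

5


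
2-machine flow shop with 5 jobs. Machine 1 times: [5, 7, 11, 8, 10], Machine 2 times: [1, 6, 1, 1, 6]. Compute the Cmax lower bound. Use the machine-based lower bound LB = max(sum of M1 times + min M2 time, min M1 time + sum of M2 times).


LB1 = sum(M1 times) + min(M2 times) = 41 + 1 = 42
LB2 = min(M1 times) + sum(M2 times) = 5 + 15 = 20
Lower bound = max(LB1, LB2) = max(42, 20) = 42

42


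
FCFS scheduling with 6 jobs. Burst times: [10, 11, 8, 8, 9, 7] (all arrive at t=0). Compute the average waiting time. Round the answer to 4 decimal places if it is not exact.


FCFS order (as given): [10, 11, 8, 8, 9, 7]
Waiting times:
  Job 1: wait = 0
  Job 2: wait = 10
  Job 3: wait = 21
  Job 4: wait = 29
  Job 5: wait = 37
  Job 6: wait = 46
Sum of waiting times = 143
Average waiting time = 143/6 = 23.8333

23.8333


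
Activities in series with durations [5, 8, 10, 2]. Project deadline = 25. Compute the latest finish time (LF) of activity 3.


LF(activity 3) = deadline - sum of successor durations
Successors: activities 4 through 4 with durations [2]
Sum of successor durations = 2
LF = 25 - 2 = 23

23


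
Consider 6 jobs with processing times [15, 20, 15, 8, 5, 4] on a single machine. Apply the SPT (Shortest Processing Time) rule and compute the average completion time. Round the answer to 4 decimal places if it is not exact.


Sort jobs by processing time (SPT order): [4, 5, 8, 15, 15, 20]
Compute completion times sequentially:
  Job 1: processing = 4, completes at 4
  Job 2: processing = 5, completes at 9
  Job 3: processing = 8, completes at 17
  Job 4: processing = 15, completes at 32
  Job 5: processing = 15, completes at 47
  Job 6: processing = 20, completes at 67
Sum of completion times = 176
Average completion time = 176/6 = 29.3333

29.3333


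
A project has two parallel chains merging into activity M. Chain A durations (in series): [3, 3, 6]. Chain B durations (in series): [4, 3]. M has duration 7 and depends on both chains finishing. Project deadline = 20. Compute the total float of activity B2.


Forward pass: ES(B2) = sum of predecessors on chain B = 4
EF = ES + duration = 4 + 3 = 7
Backward pass: LF(M) = deadline = 20; LS(M) = 20 - 7 = 13
LF(B2) = LS(M) - sum(successors on chain B) = 13 - 0 = 13
LS = LF - duration = 13 - 3 = 10
Total float = LS - ES = 10 - 4 = 6

6


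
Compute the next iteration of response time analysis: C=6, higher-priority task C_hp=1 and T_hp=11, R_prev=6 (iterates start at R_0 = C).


R_next = C + ceil(R_prev / T_hp) * C_hp
ceil(6 / 11) = ceil(0.5455) = 1
Interference = 1 * 1 = 1
R_next = 6 + 1 = 7

7


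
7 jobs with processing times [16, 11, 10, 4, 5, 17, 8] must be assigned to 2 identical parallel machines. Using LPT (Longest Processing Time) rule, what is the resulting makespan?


Sort jobs in decreasing order (LPT): [17, 16, 11, 10, 8, 5, 4]
Assign each job to the least loaded machine:
  Machine 1: jobs [17, 10, 8], load = 35
  Machine 2: jobs [16, 11, 5, 4], load = 36
Makespan = max load = 36

36


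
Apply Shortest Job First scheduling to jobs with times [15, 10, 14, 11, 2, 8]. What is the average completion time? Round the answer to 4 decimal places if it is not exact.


SJF order (ascending): [2, 8, 10, 11, 14, 15]
Completion times:
  Job 1: burst=2, C=2
  Job 2: burst=8, C=10
  Job 3: burst=10, C=20
  Job 4: burst=11, C=31
  Job 5: burst=14, C=45
  Job 6: burst=15, C=60
Average completion = 168/6 = 28.0

28.0


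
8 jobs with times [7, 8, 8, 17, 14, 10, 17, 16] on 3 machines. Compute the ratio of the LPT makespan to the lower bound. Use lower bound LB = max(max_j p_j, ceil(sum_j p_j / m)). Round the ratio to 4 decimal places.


LPT order: [17, 17, 16, 14, 10, 8, 8, 7]
Machine loads after assignment: [34, 33, 30]
LPT makespan = 34
Lower bound = max(max_job, ceil(total/3)) = max(17, 33) = 33
Ratio = 34 / 33 = 1.0303

1.0303


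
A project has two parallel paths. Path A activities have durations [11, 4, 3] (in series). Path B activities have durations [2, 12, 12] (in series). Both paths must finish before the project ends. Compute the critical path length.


Path A total = 11 + 4 + 3 = 18
Path B total = 2 + 12 + 12 = 26
Critical path = longest path = max(18, 26) = 26

26


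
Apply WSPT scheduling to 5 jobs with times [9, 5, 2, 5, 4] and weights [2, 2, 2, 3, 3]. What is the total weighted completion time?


Compute p/w ratios and sort ascending (WSPT): [(2, 2), (4, 3), (5, 3), (5, 2), (9, 2)]
Compute weighted completion times:
  Job (p=2,w=2): C=2, w*C=2*2=4
  Job (p=4,w=3): C=6, w*C=3*6=18
  Job (p=5,w=3): C=11, w*C=3*11=33
  Job (p=5,w=2): C=16, w*C=2*16=32
  Job (p=9,w=2): C=25, w*C=2*25=50
Total weighted completion time = 137

137


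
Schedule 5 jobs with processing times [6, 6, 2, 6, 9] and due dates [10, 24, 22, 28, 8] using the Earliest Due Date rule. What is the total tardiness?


Sort by due date (EDD order): [(9, 8), (6, 10), (2, 22), (6, 24), (6, 28)]
Compute completion times and tardiness:
  Job 1: p=9, d=8, C=9, tardiness=max(0,9-8)=1
  Job 2: p=6, d=10, C=15, tardiness=max(0,15-10)=5
  Job 3: p=2, d=22, C=17, tardiness=max(0,17-22)=0
  Job 4: p=6, d=24, C=23, tardiness=max(0,23-24)=0
  Job 5: p=6, d=28, C=29, tardiness=max(0,29-28)=1
Total tardiness = 7

7


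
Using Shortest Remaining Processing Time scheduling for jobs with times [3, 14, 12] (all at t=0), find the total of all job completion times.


Since all jobs arrive at t=0, SRPT equals SPT ordering.
SPT order: [3, 12, 14]
Completion times:
  Job 1: p=3, C=3
  Job 2: p=12, C=15
  Job 3: p=14, C=29
Total completion time = 3 + 15 + 29 = 47

47


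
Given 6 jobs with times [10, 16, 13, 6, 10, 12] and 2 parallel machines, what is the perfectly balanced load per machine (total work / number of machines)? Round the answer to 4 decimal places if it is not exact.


Total processing time = 10 + 16 + 13 + 6 + 10 + 12 = 67
Number of machines = 2
Ideal balanced load = 67 / 2 = 33.5

33.5


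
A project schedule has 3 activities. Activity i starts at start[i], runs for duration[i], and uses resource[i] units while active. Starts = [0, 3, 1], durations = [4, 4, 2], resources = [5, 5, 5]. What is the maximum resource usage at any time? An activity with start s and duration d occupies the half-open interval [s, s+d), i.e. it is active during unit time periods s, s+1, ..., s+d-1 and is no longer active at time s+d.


Each activity i is active on [start_i, start_i + duration_i).
Compute total resource usage per time slot:
  t=0: active resources = [5], total = 5
  t=1: active resources = [5, 5], total = 10
  t=2: active resources = [5, 5], total = 10
  t=3: active resources = [5, 5], total = 10
  t=4: active resources = [5], total = 5
  t=5: active resources = [5], total = 5
  t=6: active resources = [5], total = 5
Peak resource demand = 10

10


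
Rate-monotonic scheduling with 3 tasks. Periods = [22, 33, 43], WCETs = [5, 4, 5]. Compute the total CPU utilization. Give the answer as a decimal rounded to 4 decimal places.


Compute individual utilizations (exact fractions):
  Task 1: C/T = 5/22 (approx. 0.2273)
  Task 2: C/T = 4/33 (approx. 0.1212)
  Task 3: C/T = 5/43 (approx. 0.1163)
Total utilization U = 5/22 + 4/33 + 5/43 = 1319/2838
Rounded to 4 decimal places: U = 0.4648
RM (Liu & Layland) bound for 3 tasks = 0.779763; compare with U = 1319/2838 (approx. 0.464764)
U <= bound, so schedulable by RM sufficient condition.

0.4648


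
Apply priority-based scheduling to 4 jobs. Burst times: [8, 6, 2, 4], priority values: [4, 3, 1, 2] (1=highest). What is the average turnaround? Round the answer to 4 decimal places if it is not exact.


Sort by priority (ascending = highest first):
Order: [(1, 2), (2, 4), (3, 6), (4, 8)]
Completion times:
  Priority 1, burst=2, C=2
  Priority 2, burst=4, C=6
  Priority 3, burst=6, C=12
  Priority 4, burst=8, C=20
Average turnaround = 40/4 = 10.0

10.0


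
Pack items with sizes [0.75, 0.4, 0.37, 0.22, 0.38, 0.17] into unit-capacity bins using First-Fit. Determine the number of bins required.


Place items sequentially using First-Fit:
  Item 0.75 -> new Bin 1
  Item 0.4 -> new Bin 2
  Item 0.37 -> Bin 2 (now 0.77)
  Item 0.22 -> Bin 1 (now 0.97)
  Item 0.38 -> new Bin 3
  Item 0.17 -> Bin 2 (now 0.94)
Total bins used = 3

3


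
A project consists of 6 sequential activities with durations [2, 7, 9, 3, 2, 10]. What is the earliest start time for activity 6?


Activity 6 starts after activities 1 through 5 complete.
Predecessor durations: [2, 7, 9, 3, 2]
ES = 2 + 7 + 9 + 3 + 2 = 23

23


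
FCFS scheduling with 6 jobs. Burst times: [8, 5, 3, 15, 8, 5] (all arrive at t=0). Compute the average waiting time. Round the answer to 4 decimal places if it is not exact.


FCFS order (as given): [8, 5, 3, 15, 8, 5]
Waiting times:
  Job 1: wait = 0
  Job 2: wait = 8
  Job 3: wait = 13
  Job 4: wait = 16
  Job 5: wait = 31
  Job 6: wait = 39
Sum of waiting times = 107
Average waiting time = 107/6 = 17.8333

17.8333


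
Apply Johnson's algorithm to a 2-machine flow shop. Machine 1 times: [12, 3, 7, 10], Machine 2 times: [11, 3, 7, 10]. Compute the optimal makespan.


Apply Johnson's rule:
  Group 1 (a <= b): [(2, 3, 3), (3, 7, 7), (4, 10, 10)]
  Group 2 (a > b): [(1, 12, 11)]
Optimal job order: [2, 3, 4, 1]
Schedule:
  Job 2: M1 done at 3, M2 done at 6
  Job 3: M1 done at 10, M2 done at 17
  Job 4: M1 done at 20, M2 done at 30
  Job 1: M1 done at 32, M2 done at 43
Makespan = 43

43


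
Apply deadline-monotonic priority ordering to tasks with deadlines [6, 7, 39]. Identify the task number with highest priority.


Sort tasks by relative deadline (ascending):
  Task 1: deadline = 6
  Task 2: deadline = 7
  Task 3: deadline = 39
Priority order (highest first): [1, 2, 3]
Highest priority task = 1

1


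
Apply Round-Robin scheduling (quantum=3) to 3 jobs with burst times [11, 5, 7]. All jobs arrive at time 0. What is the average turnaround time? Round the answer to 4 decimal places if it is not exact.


Time quantum = 3
Execution trace:
  J1 runs 3 units, time = 3
  J2 runs 3 units, time = 6
  J3 runs 3 units, time = 9
  J1 runs 3 units, time = 12
  J2 runs 2 units, time = 14
  J3 runs 3 units, time = 17
  J1 runs 3 units, time = 20
  J3 runs 1 units, time = 21
  J1 runs 2 units, time = 23
Finish times: [23, 14, 21]
Average turnaround = 58/3 = 19.3333

19.3333


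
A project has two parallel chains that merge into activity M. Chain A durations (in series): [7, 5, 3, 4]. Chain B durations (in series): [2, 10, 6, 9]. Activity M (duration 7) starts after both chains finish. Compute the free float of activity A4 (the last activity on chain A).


ES(A4) = sum of predecessors on chain A = 15
EF(A4) = ES + duration = 15 + 4 = 19
Successor of A4 is M. ES(M) = max(sum(A), sum(B)) = max(19, 27) = 27
Free float = ES(successor) - EF(current) = 27 - 19 = 8

8


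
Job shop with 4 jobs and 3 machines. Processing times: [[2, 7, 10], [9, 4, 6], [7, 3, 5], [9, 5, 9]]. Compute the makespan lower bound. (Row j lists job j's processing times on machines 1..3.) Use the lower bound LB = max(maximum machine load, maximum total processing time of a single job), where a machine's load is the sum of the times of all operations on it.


Machine loads:
  Machine 1: 2 + 9 + 7 + 9 = 27
  Machine 2: 7 + 4 + 3 + 5 = 19
  Machine 3: 10 + 6 + 5 + 9 = 30
Max machine load = 30
Job totals:
  Job 1: 19
  Job 2: 19
  Job 3: 15
  Job 4: 23
Max job total = 23
Lower bound = max(30, 23) = 30

30


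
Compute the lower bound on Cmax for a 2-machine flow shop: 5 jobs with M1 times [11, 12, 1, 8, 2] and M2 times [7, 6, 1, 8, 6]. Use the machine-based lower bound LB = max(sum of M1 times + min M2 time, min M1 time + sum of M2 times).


LB1 = sum(M1 times) + min(M2 times) = 34 + 1 = 35
LB2 = min(M1 times) + sum(M2 times) = 1 + 28 = 29
Lower bound = max(LB1, LB2) = max(35, 29) = 35

35


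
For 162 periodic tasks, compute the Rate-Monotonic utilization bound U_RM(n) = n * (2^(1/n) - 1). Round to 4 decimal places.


Compute 2^(1/162) = 1.0042878529
Subtract 1: 1.0042878529 - 1 = 0.0042878529
Multiply by n: 162 * 0.0042878529 = 0.6946321698
Round to 4 dp: 0.6946

0.6946


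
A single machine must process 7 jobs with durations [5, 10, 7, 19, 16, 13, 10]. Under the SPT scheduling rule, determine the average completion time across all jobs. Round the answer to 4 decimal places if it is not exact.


Sort jobs by processing time (SPT order): [5, 7, 10, 10, 13, 16, 19]
Compute completion times sequentially:
  Job 1: processing = 5, completes at 5
  Job 2: processing = 7, completes at 12
  Job 3: processing = 10, completes at 22
  Job 4: processing = 10, completes at 32
  Job 5: processing = 13, completes at 45
  Job 6: processing = 16, completes at 61
  Job 7: processing = 19, completes at 80
Sum of completion times = 257
Average completion time = 257/7 = 36.7143

36.7143


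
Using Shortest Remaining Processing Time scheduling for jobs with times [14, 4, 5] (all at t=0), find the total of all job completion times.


Since all jobs arrive at t=0, SRPT equals SPT ordering.
SPT order: [4, 5, 14]
Completion times:
  Job 1: p=4, C=4
  Job 2: p=5, C=9
  Job 3: p=14, C=23
Total completion time = 4 + 9 + 23 = 36

36


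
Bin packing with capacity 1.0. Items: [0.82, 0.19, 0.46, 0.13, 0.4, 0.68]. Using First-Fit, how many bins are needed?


Place items sequentially using First-Fit:
  Item 0.82 -> new Bin 1
  Item 0.19 -> new Bin 2
  Item 0.46 -> Bin 2 (now 0.65)
  Item 0.13 -> Bin 1 (now 0.95)
  Item 0.4 -> new Bin 3
  Item 0.68 -> new Bin 4
Total bins used = 4

4


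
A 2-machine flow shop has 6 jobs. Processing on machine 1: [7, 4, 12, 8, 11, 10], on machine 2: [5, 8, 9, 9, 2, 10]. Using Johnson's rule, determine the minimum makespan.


Apply Johnson's rule:
  Group 1 (a <= b): [(2, 4, 8), (4, 8, 9), (6, 10, 10)]
  Group 2 (a > b): [(3, 12, 9), (1, 7, 5), (5, 11, 2)]
Optimal job order: [2, 4, 6, 3, 1, 5]
Schedule:
  Job 2: M1 done at 4, M2 done at 12
  Job 4: M1 done at 12, M2 done at 21
  Job 6: M1 done at 22, M2 done at 32
  Job 3: M1 done at 34, M2 done at 43
  Job 1: M1 done at 41, M2 done at 48
  Job 5: M1 done at 52, M2 done at 54
Makespan = 54

54


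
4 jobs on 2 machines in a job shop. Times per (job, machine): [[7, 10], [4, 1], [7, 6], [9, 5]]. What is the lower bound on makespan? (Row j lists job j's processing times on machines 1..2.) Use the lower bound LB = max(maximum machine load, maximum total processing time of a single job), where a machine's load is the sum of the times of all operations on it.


Machine loads:
  Machine 1: 7 + 4 + 7 + 9 = 27
  Machine 2: 10 + 1 + 6 + 5 = 22
Max machine load = 27
Job totals:
  Job 1: 17
  Job 2: 5
  Job 3: 13
  Job 4: 14
Max job total = 17
Lower bound = max(27, 17) = 27

27


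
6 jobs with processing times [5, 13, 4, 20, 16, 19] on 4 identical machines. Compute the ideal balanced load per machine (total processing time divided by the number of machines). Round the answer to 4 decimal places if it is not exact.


Total processing time = 5 + 13 + 4 + 20 + 16 + 19 = 77
Number of machines = 4
Ideal balanced load = 77 / 4 = 19.25

19.25


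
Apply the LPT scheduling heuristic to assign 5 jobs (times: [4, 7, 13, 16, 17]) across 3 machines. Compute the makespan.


Sort jobs in decreasing order (LPT): [17, 16, 13, 7, 4]
Assign each job to the least loaded machine:
  Machine 1: jobs [17], load = 17
  Machine 2: jobs [16, 4], load = 20
  Machine 3: jobs [13, 7], load = 20
Makespan = max load = 20

20


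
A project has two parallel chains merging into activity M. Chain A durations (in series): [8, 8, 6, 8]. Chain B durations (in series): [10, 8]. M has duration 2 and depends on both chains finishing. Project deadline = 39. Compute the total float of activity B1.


Forward pass: ES(B1) = sum of predecessors on chain B = 0
EF = ES + duration = 0 + 10 = 10
Backward pass: LF(M) = deadline = 39; LS(M) = 39 - 2 = 37
LF(B1) = LS(M) - sum(successors on chain B) = 37 - 8 = 29
LS = LF - duration = 29 - 10 = 19
Total float = LS - ES = 19 - 0 = 19

19


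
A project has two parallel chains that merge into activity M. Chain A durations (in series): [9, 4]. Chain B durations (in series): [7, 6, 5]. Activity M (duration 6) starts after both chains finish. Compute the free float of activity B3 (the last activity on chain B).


ES(B3) = sum of predecessors on chain B = 13
EF(B3) = ES + duration = 13 + 5 = 18
Successor of B3 is M. ES(M) = max(sum(A), sum(B)) = max(13, 18) = 18
Free float = ES(successor) - EF(current) = 18 - 18 = 0

0


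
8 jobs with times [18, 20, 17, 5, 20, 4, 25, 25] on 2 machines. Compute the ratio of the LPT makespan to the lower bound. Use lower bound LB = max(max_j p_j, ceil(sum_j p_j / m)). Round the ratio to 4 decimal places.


LPT order: [25, 25, 20, 20, 18, 17, 5, 4]
Machine loads after assignment: [67, 67]
LPT makespan = 67
Lower bound = max(max_job, ceil(total/2)) = max(25, 67) = 67
Ratio = 67 / 67 = 1.0

1.0


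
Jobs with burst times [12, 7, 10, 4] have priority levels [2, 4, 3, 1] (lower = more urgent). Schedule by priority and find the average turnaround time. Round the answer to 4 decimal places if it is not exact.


Sort by priority (ascending = highest first):
Order: [(1, 4), (2, 12), (3, 10), (4, 7)]
Completion times:
  Priority 1, burst=4, C=4
  Priority 2, burst=12, C=16
  Priority 3, burst=10, C=26
  Priority 4, burst=7, C=33
Average turnaround = 79/4 = 19.75

19.75


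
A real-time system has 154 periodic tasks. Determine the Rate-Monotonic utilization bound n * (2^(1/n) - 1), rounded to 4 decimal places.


Compute 2^(1/154) = 1.0045111002
Subtract 1: 1.0045111002 - 1 = 0.0045111002
Multiply by n: 154 * 0.0045111002 = 0.6947094308
Round to 4 dp: 0.6947

0.6947


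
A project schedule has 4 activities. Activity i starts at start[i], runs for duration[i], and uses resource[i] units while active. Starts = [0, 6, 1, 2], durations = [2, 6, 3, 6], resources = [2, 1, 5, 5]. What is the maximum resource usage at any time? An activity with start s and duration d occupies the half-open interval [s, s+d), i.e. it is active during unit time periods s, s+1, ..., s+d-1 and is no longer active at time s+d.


Each activity i is active on [start_i, start_i + duration_i).
Compute total resource usage per time slot:
  t=0: active resources = [2], total = 2
  t=1: active resources = [2, 5], total = 7
  t=2: active resources = [5, 5], total = 10
  t=3: active resources = [5, 5], total = 10
  t=4: active resources = [5], total = 5
  t=5: active resources = [5], total = 5
  t=6: active resources = [1, 5], total = 6
  t=7: active resources = [1, 5], total = 6
  t=8: active resources = [1], total = 1
  t=9: active resources = [1], total = 1
  t=10: active resources = [1], total = 1
  t=11: active resources = [1], total = 1
Peak resource demand = 10

10


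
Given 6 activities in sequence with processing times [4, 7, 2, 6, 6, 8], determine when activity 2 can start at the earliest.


Activity 2 starts after activities 1 through 1 complete.
Predecessor durations: [4]
ES = 4 = 4

4


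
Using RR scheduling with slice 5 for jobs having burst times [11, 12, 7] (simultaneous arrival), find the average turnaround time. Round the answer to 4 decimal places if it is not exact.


Time quantum = 5
Execution trace:
  J1 runs 5 units, time = 5
  J2 runs 5 units, time = 10
  J3 runs 5 units, time = 15
  J1 runs 5 units, time = 20
  J2 runs 5 units, time = 25
  J3 runs 2 units, time = 27
  J1 runs 1 units, time = 28
  J2 runs 2 units, time = 30
Finish times: [28, 30, 27]
Average turnaround = 85/3 = 28.3333

28.3333


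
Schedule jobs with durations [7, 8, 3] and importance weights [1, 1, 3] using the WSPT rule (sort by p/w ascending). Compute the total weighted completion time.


Compute p/w ratios and sort ascending (WSPT): [(3, 3), (7, 1), (8, 1)]
Compute weighted completion times:
  Job (p=3,w=3): C=3, w*C=3*3=9
  Job (p=7,w=1): C=10, w*C=1*10=10
  Job (p=8,w=1): C=18, w*C=1*18=18
Total weighted completion time = 37

37


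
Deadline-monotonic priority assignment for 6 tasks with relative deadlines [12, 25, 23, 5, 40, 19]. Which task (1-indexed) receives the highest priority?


Sort tasks by relative deadline (ascending):
  Task 4: deadline = 5
  Task 1: deadline = 12
  Task 6: deadline = 19
  Task 3: deadline = 23
  Task 2: deadline = 25
  Task 5: deadline = 40
Priority order (highest first): [4, 1, 6, 3, 2, 5]
Highest priority task = 4

4


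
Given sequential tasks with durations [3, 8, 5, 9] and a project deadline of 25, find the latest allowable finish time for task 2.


LF(activity 2) = deadline - sum of successor durations
Successors: activities 3 through 4 with durations [5, 9]
Sum of successor durations = 14
LF = 25 - 14 = 11

11


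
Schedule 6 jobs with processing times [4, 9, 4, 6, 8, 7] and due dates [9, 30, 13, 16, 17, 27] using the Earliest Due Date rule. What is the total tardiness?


Sort by due date (EDD order): [(4, 9), (4, 13), (6, 16), (8, 17), (7, 27), (9, 30)]
Compute completion times and tardiness:
  Job 1: p=4, d=9, C=4, tardiness=max(0,4-9)=0
  Job 2: p=4, d=13, C=8, tardiness=max(0,8-13)=0
  Job 3: p=6, d=16, C=14, tardiness=max(0,14-16)=0
  Job 4: p=8, d=17, C=22, tardiness=max(0,22-17)=5
  Job 5: p=7, d=27, C=29, tardiness=max(0,29-27)=2
  Job 6: p=9, d=30, C=38, tardiness=max(0,38-30)=8
Total tardiness = 15

15


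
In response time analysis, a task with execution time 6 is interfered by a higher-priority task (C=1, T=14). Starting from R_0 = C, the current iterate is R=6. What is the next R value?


R_next = C + ceil(R_prev / T_hp) * C_hp
ceil(6 / 14) = ceil(0.4286) = 1
Interference = 1 * 1 = 1
R_next = 6 + 1 = 7

7


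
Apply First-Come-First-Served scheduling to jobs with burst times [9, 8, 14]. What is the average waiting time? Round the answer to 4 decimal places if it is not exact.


FCFS order (as given): [9, 8, 14]
Waiting times:
  Job 1: wait = 0
  Job 2: wait = 9
  Job 3: wait = 17
Sum of waiting times = 26
Average waiting time = 26/3 = 8.6667

8.6667


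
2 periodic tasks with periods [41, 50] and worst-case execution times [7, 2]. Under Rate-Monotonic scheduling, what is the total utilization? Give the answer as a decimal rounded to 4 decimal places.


Compute individual utilizations (exact fractions):
  Task 1: C/T = 7/41 (approx. 0.1707)
  Task 2: C/T = 2/50 = 1/25 (approx. 0.04)
Total utilization U = 7/41 + 1/25 = 216/1025
Rounded to 4 decimal places: U = 0.2107
RM (Liu & Layland) bound for 2 tasks = 0.828427; compare with U = 216/1025 (approx. 0.210732)
U <= bound, so schedulable by RM sufficient condition.

0.2107


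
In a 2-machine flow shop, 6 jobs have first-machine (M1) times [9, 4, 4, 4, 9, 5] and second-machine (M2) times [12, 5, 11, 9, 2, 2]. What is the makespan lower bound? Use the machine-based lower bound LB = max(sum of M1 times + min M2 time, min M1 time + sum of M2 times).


LB1 = sum(M1 times) + min(M2 times) = 35 + 2 = 37
LB2 = min(M1 times) + sum(M2 times) = 4 + 41 = 45
Lower bound = max(LB1, LB2) = max(37, 45) = 45

45


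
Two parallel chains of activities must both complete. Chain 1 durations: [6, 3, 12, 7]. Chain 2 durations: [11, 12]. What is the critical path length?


Path A total = 6 + 3 + 12 + 7 = 28
Path B total = 11 + 12 = 23
Critical path = longest path = max(28, 23) = 28

28


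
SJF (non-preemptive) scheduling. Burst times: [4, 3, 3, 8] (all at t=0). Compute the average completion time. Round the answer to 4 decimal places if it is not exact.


SJF order (ascending): [3, 3, 4, 8]
Completion times:
  Job 1: burst=3, C=3
  Job 2: burst=3, C=6
  Job 3: burst=4, C=10
  Job 4: burst=8, C=18
Average completion = 37/4 = 9.25

9.25


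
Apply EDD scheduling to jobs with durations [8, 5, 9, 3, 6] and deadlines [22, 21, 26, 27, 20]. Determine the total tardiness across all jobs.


Sort by due date (EDD order): [(6, 20), (5, 21), (8, 22), (9, 26), (3, 27)]
Compute completion times and tardiness:
  Job 1: p=6, d=20, C=6, tardiness=max(0,6-20)=0
  Job 2: p=5, d=21, C=11, tardiness=max(0,11-21)=0
  Job 3: p=8, d=22, C=19, tardiness=max(0,19-22)=0
  Job 4: p=9, d=26, C=28, tardiness=max(0,28-26)=2
  Job 5: p=3, d=27, C=31, tardiness=max(0,31-27)=4
Total tardiness = 6

6


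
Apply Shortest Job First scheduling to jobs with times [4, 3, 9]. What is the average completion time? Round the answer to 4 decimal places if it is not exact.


SJF order (ascending): [3, 4, 9]
Completion times:
  Job 1: burst=3, C=3
  Job 2: burst=4, C=7
  Job 3: burst=9, C=16
Average completion = 26/3 = 8.6667

8.6667


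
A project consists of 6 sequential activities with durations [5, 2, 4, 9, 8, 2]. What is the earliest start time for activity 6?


Activity 6 starts after activities 1 through 5 complete.
Predecessor durations: [5, 2, 4, 9, 8]
ES = 5 + 2 + 4 + 9 + 8 = 28

28


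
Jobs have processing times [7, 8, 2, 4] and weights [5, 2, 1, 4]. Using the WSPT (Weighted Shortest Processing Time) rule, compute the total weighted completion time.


Compute p/w ratios and sort ascending (WSPT): [(4, 4), (7, 5), (2, 1), (8, 2)]
Compute weighted completion times:
  Job (p=4,w=4): C=4, w*C=4*4=16
  Job (p=7,w=5): C=11, w*C=5*11=55
  Job (p=2,w=1): C=13, w*C=1*13=13
  Job (p=8,w=2): C=21, w*C=2*21=42
Total weighted completion time = 126

126


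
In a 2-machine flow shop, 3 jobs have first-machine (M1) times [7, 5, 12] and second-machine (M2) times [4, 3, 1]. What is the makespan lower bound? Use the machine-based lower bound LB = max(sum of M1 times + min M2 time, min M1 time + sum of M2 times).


LB1 = sum(M1 times) + min(M2 times) = 24 + 1 = 25
LB2 = min(M1 times) + sum(M2 times) = 5 + 8 = 13
Lower bound = max(LB1, LB2) = max(25, 13) = 25

25


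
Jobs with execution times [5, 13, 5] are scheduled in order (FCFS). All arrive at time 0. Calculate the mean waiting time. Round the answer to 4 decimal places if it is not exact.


FCFS order (as given): [5, 13, 5]
Waiting times:
  Job 1: wait = 0
  Job 2: wait = 5
  Job 3: wait = 18
Sum of waiting times = 23
Average waiting time = 23/3 = 7.6667

7.6667


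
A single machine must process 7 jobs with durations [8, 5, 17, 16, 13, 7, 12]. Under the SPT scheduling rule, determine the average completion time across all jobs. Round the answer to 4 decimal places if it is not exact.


Sort jobs by processing time (SPT order): [5, 7, 8, 12, 13, 16, 17]
Compute completion times sequentially:
  Job 1: processing = 5, completes at 5
  Job 2: processing = 7, completes at 12
  Job 3: processing = 8, completes at 20
  Job 4: processing = 12, completes at 32
  Job 5: processing = 13, completes at 45
  Job 6: processing = 16, completes at 61
  Job 7: processing = 17, completes at 78
Sum of completion times = 253
Average completion time = 253/7 = 36.1429

36.1429


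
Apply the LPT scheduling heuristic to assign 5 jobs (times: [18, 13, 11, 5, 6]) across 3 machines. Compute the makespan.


Sort jobs in decreasing order (LPT): [18, 13, 11, 6, 5]
Assign each job to the least loaded machine:
  Machine 1: jobs [18], load = 18
  Machine 2: jobs [13, 5], load = 18
  Machine 3: jobs [11, 6], load = 17
Makespan = max load = 18

18


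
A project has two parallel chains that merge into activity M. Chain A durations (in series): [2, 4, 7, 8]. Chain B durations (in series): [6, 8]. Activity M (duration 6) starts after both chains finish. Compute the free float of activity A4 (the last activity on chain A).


ES(A4) = sum of predecessors on chain A = 13
EF(A4) = ES + duration = 13 + 8 = 21
Successor of A4 is M. ES(M) = max(sum(A), sum(B)) = max(21, 14) = 21
Free float = ES(successor) - EF(current) = 21 - 21 = 0

0


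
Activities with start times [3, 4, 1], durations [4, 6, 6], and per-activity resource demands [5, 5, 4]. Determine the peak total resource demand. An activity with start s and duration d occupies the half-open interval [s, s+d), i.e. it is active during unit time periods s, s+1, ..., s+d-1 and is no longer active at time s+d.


Each activity i is active on [start_i, start_i + duration_i).
Compute total resource usage per time slot:
  t=0: active resources = [], total = 0
  t=1: active resources = [4], total = 4
  t=2: active resources = [4], total = 4
  t=3: active resources = [5, 4], total = 9
  t=4: active resources = [5, 5, 4], total = 14
  t=5: active resources = [5, 5, 4], total = 14
  t=6: active resources = [5, 5, 4], total = 14
  t=7: active resources = [5], total = 5
  t=8: active resources = [5], total = 5
  t=9: active resources = [5], total = 5
Peak resource demand = 14

14


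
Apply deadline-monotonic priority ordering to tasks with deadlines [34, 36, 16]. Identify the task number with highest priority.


Sort tasks by relative deadline (ascending):
  Task 3: deadline = 16
  Task 1: deadline = 34
  Task 2: deadline = 36
Priority order (highest first): [3, 1, 2]
Highest priority task = 3

3


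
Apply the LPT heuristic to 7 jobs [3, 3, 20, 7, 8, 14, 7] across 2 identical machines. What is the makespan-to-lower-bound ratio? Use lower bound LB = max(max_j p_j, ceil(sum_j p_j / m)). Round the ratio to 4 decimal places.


LPT order: [20, 14, 8, 7, 7, 3, 3]
Machine loads after assignment: [30, 32]
LPT makespan = 32
Lower bound = max(max_job, ceil(total/2)) = max(20, 31) = 31
Ratio = 32 / 31 = 1.0323

1.0323
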